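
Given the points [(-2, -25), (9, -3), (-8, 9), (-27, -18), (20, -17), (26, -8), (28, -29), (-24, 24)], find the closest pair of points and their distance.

Computing all pairwise distances among 8 points:

d((-2, -25), (9, -3)) = 24.5967
d((-2, -25), (-8, 9)) = 34.5254
d((-2, -25), (-27, -18)) = 25.9615
d((-2, -25), (20, -17)) = 23.4094
d((-2, -25), (26, -8)) = 32.7567
d((-2, -25), (28, -29)) = 30.2655
d((-2, -25), (-24, 24)) = 53.7122
d((9, -3), (-8, 9)) = 20.8087
d((9, -3), (-27, -18)) = 39.0
d((9, -3), (20, -17)) = 17.8045
d((9, -3), (26, -8)) = 17.72
d((9, -3), (28, -29)) = 32.2025
d((9, -3), (-24, 24)) = 42.638
d((-8, 9), (-27, -18)) = 33.0151
d((-8, 9), (20, -17)) = 38.2099
d((-8, 9), (26, -8)) = 38.0132
d((-8, 9), (28, -29)) = 52.345
d((-8, 9), (-24, 24)) = 21.9317
d((-27, -18), (20, -17)) = 47.0106
d((-27, -18), (26, -8)) = 53.9351
d((-27, -18), (28, -29)) = 56.0892
d((-27, -18), (-24, 24)) = 42.107
d((20, -17), (26, -8)) = 10.8167 <-- minimum
d((20, -17), (28, -29)) = 14.4222
d((20, -17), (-24, 24)) = 60.1415
d((26, -8), (28, -29)) = 21.095
d((26, -8), (-24, 24)) = 59.3633
d((28, -29), (-24, 24)) = 74.2496

Closest pair: (20, -17) and (26, -8) with distance 10.8167

The closest pair is (20, -17) and (26, -8) with Euclidean distance 10.8167. For 8 points, brute-force pairwise comparison is shown above. For large n, the divide-and-conquer algorithm (sort by x, recurse on halves, check the dividing strip) achieves O(n log n).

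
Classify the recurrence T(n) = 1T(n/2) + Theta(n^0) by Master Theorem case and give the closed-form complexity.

Master Theorem for T(n) = 1T(n/2) + O(n^0):

a = 1, b = 2, c = 0
log_b(a) = log_2(1) = 0.0000

Case 2: c = 0 = log_2(1) = 0.0000
T(n) = O(n^0 log n) = O(log n)

For T(n) = 1T(n/2) + O(n^0): log_2(1) = 0.0000. This is Case 2 of the Master Theorem (c = log_b(a), equal work at all levels), giving O(log n).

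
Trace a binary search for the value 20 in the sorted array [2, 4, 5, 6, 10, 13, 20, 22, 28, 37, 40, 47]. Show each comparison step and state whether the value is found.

Binary search for 20 in [2, 4, 5, 6, 10, 13, 20, 22, 28, 37, 40, 47]:

lo=0, hi=11, mid=5, arr[mid]=13 -> 13 < 20, search right half
lo=6, hi=11, mid=8, arr[mid]=28 -> 28 > 20, search left half
lo=6, hi=7, mid=6, arr[mid]=20 -> Found target at index 6!

Binary search finds 20 at index 6 after 3 comparisons. The search repeatedly halves the search space by comparing with the middle element.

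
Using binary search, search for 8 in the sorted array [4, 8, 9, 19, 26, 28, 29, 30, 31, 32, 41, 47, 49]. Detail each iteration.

Binary search for 8 in [4, 8, 9, 19, 26, 28, 29, 30, 31, 32, 41, 47, 49]:

lo=0, hi=12, mid=6, arr[mid]=29 -> 29 > 8, search left half
lo=0, hi=5, mid=2, arr[mid]=9 -> 9 > 8, search left half
lo=0, hi=1, mid=0, arr[mid]=4 -> 4 < 8, search right half
lo=1, hi=1, mid=1, arr[mid]=8 -> Found target at index 1!

Binary search finds 8 at index 1 after 4 comparisons. The search repeatedly halves the search space by comparing with the middle element.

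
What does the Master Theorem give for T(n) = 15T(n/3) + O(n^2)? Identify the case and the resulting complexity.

Master Theorem for T(n) = 15T(n/3) + O(n^2):

a = 15, b = 3, c = 2
log_b(a) = log_3(15) = 2.4650

Case 1: c = 2 < log_3(15) = 2.4650
T(n) = O(n^(log_3 15))

For T(n) = 15T(n/3) + O(n^2): log_3(15) = 2.4650. This is Case 1 of the Master Theorem (c < log_b(a), work dominated by leaves), giving O(n^(log_3 15)).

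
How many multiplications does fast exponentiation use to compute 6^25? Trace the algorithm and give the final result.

Computing 6^25 by squaring (build up from 6^1; each line after the first costs one multiplication):

6^1 = 6
6^2 = (6^1)^2 = 6^2 = 36
6^3 = 6 * 6^2 = 6 * 36 = 216
6^6 = (6^3)^2 = 216^2 = 46656
6^12 = (6^6)^2 = 46656^2 = 2176782336
6^24 = (6^12)^2 = 2176782336^2 = 4738381338321616896
6^25 = 6 * 6^24 = 6 * 4738381338321616896 = 28430288029929701376

Result: 28430288029929701376
Multiplications needed: 6 (6 lines after 6^1)

6^25 = 28430288029929701376. Using exponentiation by squaring, this requires 6 multiplications. The key idea: if the exponent is even, square the half-power; if odd, multiply by the base once.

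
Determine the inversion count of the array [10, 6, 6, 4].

Finding inversions in [10, 6, 6, 4]:

(0, 1): arr[0]=10 > arr[1]=6
(0, 2): arr[0]=10 > arr[2]=6
(0, 3): arr[0]=10 > arr[3]=4
(1, 3): arr[1]=6 > arr[3]=4
(2, 3): arr[2]=6 > arr[3]=4

Total inversions: 5

The array has 5 inversion(s): (0,1), (0,2), (0,3), (1,3), (2,3). Each pair (i,j) satisfies i < j and arr[i] > arr[j].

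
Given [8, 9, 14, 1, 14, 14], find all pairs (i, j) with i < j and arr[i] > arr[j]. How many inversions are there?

Finding inversions in [8, 9, 14, 1, 14, 14]:

(0, 3): arr[0]=8 > arr[3]=1
(1, 3): arr[1]=9 > arr[3]=1
(2, 3): arr[2]=14 > arr[3]=1

Total inversions: 3

The array has 3 inversion(s): (0,3), (1,3), (2,3). Each pair (i,j) satisfies i < j and arr[i] > arr[j].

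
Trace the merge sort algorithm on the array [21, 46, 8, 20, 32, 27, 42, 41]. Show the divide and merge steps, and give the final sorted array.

Merge sort trace:

Split: [21, 46, 8, 20, 32, 27, 42, 41] -> [21, 46, 8, 20] and [32, 27, 42, 41]
  Split: [21, 46, 8, 20] -> [21, 46] and [8, 20]
    Split: [21, 46] -> [21] and [46]
    Merge: [21] + [46] -> [21, 46]
    Split: [8, 20] -> [8] and [20]
    Merge: [8] + [20] -> [8, 20]
  Merge: [21, 46] + [8, 20] -> [8, 20, 21, 46]
  Split: [32, 27, 42, 41] -> [32, 27] and [42, 41]
    Split: [32, 27] -> [32] and [27]
    Merge: [32] + [27] -> [27, 32]
    Split: [42, 41] -> [42] and [41]
    Merge: [42] + [41] -> [41, 42]
  Merge: [27, 32] + [41, 42] -> [27, 32, 41, 42]
Merge: [8, 20, 21, 46] + [27, 32, 41, 42] -> [8, 20, 21, 27, 32, 41, 42, 46]

Final sorted array: [8, 20, 21, 27, 32, 41, 42, 46]

The merge sort proceeds by recursively splitting the array and merging sorted halves.
After all merges, the sorted array is [8, 20, 21, 27, 32, 41, 42, 46].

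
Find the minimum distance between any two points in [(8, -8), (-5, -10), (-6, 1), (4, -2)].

Computing all pairwise distances among 4 points:

d((8, -8), (-5, -10)) = 13.1529
d((8, -8), (-6, 1)) = 16.6433
d((8, -8), (4, -2)) = 7.2111 <-- minimum
d((-5, -10), (-6, 1)) = 11.0454
d((-5, -10), (4, -2)) = 12.0416
d((-6, 1), (4, -2)) = 10.4403

Closest pair: (8, -8) and (4, -2) with distance 7.2111

The closest pair is (8, -8) and (4, -2) with Euclidean distance 7.2111. For 4 points, brute-force pairwise comparison is shown above. For large n, the divide-and-conquer algorithm (sort by x, recurse on halves, check the dividing strip) achieves O(n log n).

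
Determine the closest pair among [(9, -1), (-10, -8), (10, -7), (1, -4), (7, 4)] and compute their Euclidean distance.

Computing all pairwise distances among 5 points:

d((9, -1), (-10, -8)) = 20.2485
d((9, -1), (10, -7)) = 6.0828
d((9, -1), (1, -4)) = 8.544
d((9, -1), (7, 4)) = 5.3852 <-- minimum
d((-10, -8), (10, -7)) = 20.025
d((-10, -8), (1, -4)) = 11.7047
d((-10, -8), (7, 4)) = 20.8087
d((10, -7), (1, -4)) = 9.4868
d((10, -7), (7, 4)) = 11.4018
d((1, -4), (7, 4)) = 10.0

Closest pair: (9, -1) and (7, 4) with distance 5.3852

The closest pair is (9, -1) and (7, 4) with Euclidean distance 5.3852. For 5 points, brute-force pairwise comparison is shown above. For large n, the divide-and-conquer algorithm (sort by x, recurse on halves, check the dividing strip) achieves O(n log n).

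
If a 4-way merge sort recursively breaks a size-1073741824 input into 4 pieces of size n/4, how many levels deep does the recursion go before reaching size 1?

For divide and conquer with division factor 4:

Problem sizes at each level:
Level 0: 1073741824
Level 1: 268435456
Level 2: 67108864
Level 3: 16777216
Level 4: 4194304
Level 5: 1048576
Level 6: 262144
Level 7: 65536
Level 8: 16384
Level 9: 4096
Level 10: 1024
Level 11: 256
Level 12: 64
Level 13: 16
Level 14: 4
Level 15: 1

The root is level 0 and the size-1 base case is level 15 (the tree spans levels 0 through 15, i.e. 16 levels counting the root), so the depth is the number of divisions: log_4(1073741824) = 15

The recursion tree depth is log_4(1073741824) = 15. At each level, the problem size is divided by 4, so it takes 15 divisions to reduce to a base case of size 1. The algorithm makes 4 recursive calls at each level.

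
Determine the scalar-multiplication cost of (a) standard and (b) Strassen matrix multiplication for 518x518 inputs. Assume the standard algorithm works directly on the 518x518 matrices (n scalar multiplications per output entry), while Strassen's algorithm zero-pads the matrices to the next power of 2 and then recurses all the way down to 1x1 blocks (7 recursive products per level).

Matrix multiplication for 518x518 matrices:

Strassen's algorithm requires power-of-2 dimensions. Pad 518x518 to 1024x1024 (next power of 2).

Standard algorithm: 518^3 = 138991832 multiplications
Strassen's algorithm: 7^(log2(1024)) = 7^10 = 282475249 multiplications
Difference: 138991832 - 282475249 = -143483417 (Strassen uses MORE here due to padding overhead — for small or just-over-power-of-2 n, padding can outweigh the per-level savings)

Standard: 138991832 multiplications (518^3). Strassen: 282475249 multiplications (7^10, after padding to 1024x1024). Strassen reduces 8 recursive multiplications to 7 at each level.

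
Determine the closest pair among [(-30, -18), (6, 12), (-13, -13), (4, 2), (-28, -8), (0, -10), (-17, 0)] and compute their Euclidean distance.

Computing all pairwise distances among 7 points:

d((-30, -18), (6, 12)) = 46.8615
d((-30, -18), (-13, -13)) = 17.72
d((-30, -18), (4, 2)) = 39.4462
d((-30, -18), (-28, -8)) = 10.198 <-- minimum
d((-30, -18), (0, -10)) = 31.0483
d((-30, -18), (-17, 0)) = 22.2036
d((6, 12), (-13, -13)) = 31.4006
d((6, 12), (4, 2)) = 10.198 <-- minimum
d((6, 12), (-28, -8)) = 39.4462
d((6, 12), (0, -10)) = 22.8035
d((6, 12), (-17, 0)) = 25.9422
d((-13, -13), (4, 2)) = 22.6716
d((-13, -13), (-28, -8)) = 15.8114
d((-13, -13), (0, -10)) = 13.3417
d((-13, -13), (-17, 0)) = 13.6015
d((4, 2), (-28, -8)) = 33.5261
d((4, 2), (0, -10)) = 12.6491
d((4, 2), (-17, 0)) = 21.095
d((-28, -8), (0, -10)) = 28.0713
d((-28, -8), (-17, 0)) = 13.6015
d((0, -10), (-17, 0)) = 19.7231

Minimum distance: 10.198 (tie among 2 pairs: (-30, -18) and (-28, -8); (6, 12) and (4, 2))

The minimum Euclidean distance is 10.198. There is a tie: 2 pairs achieve this minimum — (-30, -18) and (-28, -8); (6, 12) and (4, 2). Any of these is a valid closest pair. For 7 points, brute-force pairwise comparison is shown above. For large n, the divide-and-conquer algorithm (sort by x, recurse on halves, check the dividing strip) achieves O(n log n).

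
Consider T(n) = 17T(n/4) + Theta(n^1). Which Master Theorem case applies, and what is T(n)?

Master Theorem for T(n) = 17T(n/4) + O(n^1):

a = 17, b = 4, c = 1
log_b(a) = log_4(17) = 2.0437

Case 1: c = 1 < log_4(17) = 2.0437
T(n) = O(n^(log_4 17))

For T(n) = 17T(n/4) + O(n^1): log_4(17) = 2.0437. This is Case 1 of the Master Theorem (c < log_b(a), work dominated by leaves), giving O(n^(log_4 17)).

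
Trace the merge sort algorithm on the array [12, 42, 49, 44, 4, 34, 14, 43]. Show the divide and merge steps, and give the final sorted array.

Merge sort trace:

Split: [12, 42, 49, 44, 4, 34, 14, 43] -> [12, 42, 49, 44] and [4, 34, 14, 43]
  Split: [12, 42, 49, 44] -> [12, 42] and [49, 44]
    Split: [12, 42] -> [12] and [42]
    Merge: [12] + [42] -> [12, 42]
    Split: [49, 44] -> [49] and [44]
    Merge: [49] + [44] -> [44, 49]
  Merge: [12, 42] + [44, 49] -> [12, 42, 44, 49]
  Split: [4, 34, 14, 43] -> [4, 34] and [14, 43]
    Split: [4, 34] -> [4] and [34]
    Merge: [4] + [34] -> [4, 34]
    Split: [14, 43] -> [14] and [43]
    Merge: [14] + [43] -> [14, 43]
  Merge: [4, 34] + [14, 43] -> [4, 14, 34, 43]
Merge: [12, 42, 44, 49] + [4, 14, 34, 43] -> [4, 12, 14, 34, 42, 43, 44, 49]

Final sorted array: [4, 12, 14, 34, 42, 43, 44, 49]

The merge sort proceeds by recursively splitting the array and merging sorted halves.
After all merges, the sorted array is [4, 12, 14, 34, 42, 43, 44, 49].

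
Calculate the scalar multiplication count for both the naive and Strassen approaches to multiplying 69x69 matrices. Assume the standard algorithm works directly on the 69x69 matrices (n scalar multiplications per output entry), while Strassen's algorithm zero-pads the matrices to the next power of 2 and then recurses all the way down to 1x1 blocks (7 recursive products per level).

Matrix multiplication for 69x69 matrices:

Strassen's algorithm requires power-of-2 dimensions. Pad 69x69 to 128x128 (next power of 2).

Standard algorithm: 69^3 = 328509 multiplications
Strassen's algorithm: 7^(log2(128)) = 7^7 = 823543 multiplications
Difference: 328509 - 823543 = -495034 (Strassen uses MORE here due to padding overhead — for small or just-over-power-of-2 n, padding can outweigh the per-level savings)

Standard: 328509 multiplications (69^3). Strassen: 823543 multiplications (7^7, after padding to 128x128). Strassen reduces 8 recursive multiplications to 7 at each level.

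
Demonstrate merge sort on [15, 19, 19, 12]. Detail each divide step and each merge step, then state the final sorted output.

Merge sort trace:

Split: [15, 19, 19, 12] -> [15, 19] and [19, 12]
  Split: [15, 19] -> [15] and [19]
  Merge: [15] + [19] -> [15, 19]
  Split: [19, 12] -> [19] and [12]
  Merge: [19] + [12] -> [12, 19]
Merge: [15, 19] + [12, 19] -> [12, 15, 19, 19]

Final sorted array: [12, 15, 19, 19]

The merge sort proceeds by recursively splitting the array and merging sorted halves.
After all merges, the sorted array is [12, 15, 19, 19].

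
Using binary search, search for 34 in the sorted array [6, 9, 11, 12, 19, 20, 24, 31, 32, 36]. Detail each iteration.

Binary search for 34 in [6, 9, 11, 12, 19, 20, 24, 31, 32, 36]:

lo=0, hi=9, mid=4, arr[mid]=19 -> 19 < 34, search right half
lo=5, hi=9, mid=7, arr[mid]=31 -> 31 < 34, search right half
lo=8, hi=9, mid=8, arr[mid]=32 -> 32 < 34, search right half
lo=9, hi=9, mid=9, arr[mid]=36 -> 36 > 34, search left half
lo=9 > hi=8, target 34 not found

Binary search determines that 34 is not in the array after 4 comparisons. The search space was exhausted without finding the target.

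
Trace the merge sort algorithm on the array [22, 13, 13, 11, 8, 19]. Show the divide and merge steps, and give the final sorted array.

Merge sort trace:

Split: [22, 13, 13, 11, 8, 19] -> [22, 13, 13] and [11, 8, 19]
  Split: [22, 13, 13] -> [22] and [13, 13]
    Split: [13, 13] -> [13] and [13]
    Merge: [13] + [13] -> [13, 13]
  Merge: [22] + [13, 13] -> [13, 13, 22]
  Split: [11, 8, 19] -> [11] and [8, 19]
    Split: [8, 19] -> [8] and [19]
    Merge: [8] + [19] -> [8, 19]
  Merge: [11] + [8, 19] -> [8, 11, 19]
Merge: [13, 13, 22] + [8, 11, 19] -> [8, 11, 13, 13, 19, 22]

Final sorted array: [8, 11, 13, 13, 19, 22]

The merge sort proceeds by recursively splitting the array and merging sorted halves.
After all merges, the sorted array is [8, 11, 13, 13, 19, 22].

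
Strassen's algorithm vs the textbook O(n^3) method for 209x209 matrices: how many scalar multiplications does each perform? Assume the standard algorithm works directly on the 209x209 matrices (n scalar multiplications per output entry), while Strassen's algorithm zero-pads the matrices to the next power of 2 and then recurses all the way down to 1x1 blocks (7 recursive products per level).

Matrix multiplication for 209x209 matrices:

Strassen's algorithm requires power-of-2 dimensions. Pad 209x209 to 256x256 (next power of 2).

Standard algorithm: 209^3 = 9129329 multiplications
Strassen's algorithm: 7^(log2(256)) = 7^8 = 5764801 multiplications
Savings: 9129329 - 5764801 = 3364528 multiplications

Standard: 9129329 multiplications (209^3). Strassen: 5764801 multiplications (7^8, after padding to 256x256). Strassen reduces 8 recursive multiplications to 7 at each level.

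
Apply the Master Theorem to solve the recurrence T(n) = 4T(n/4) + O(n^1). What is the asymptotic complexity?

Master Theorem for T(n) = 4T(n/4) + O(n^1):

a = 4, b = 4, c = 1
log_b(a) = log_4(4) = 1.0000

Case 2: c = 1 = log_4(4) = 1.0000
T(n) = O(n^1 log n) = O(n log n)

For T(n) = 4T(n/4) + O(n^1): log_4(4) = 1.0000. This is Case 2 of the Master Theorem (c = log_b(a), equal work at all levels), giving O(n log n).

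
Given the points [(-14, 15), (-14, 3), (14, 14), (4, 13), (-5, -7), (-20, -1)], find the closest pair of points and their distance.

Computing all pairwise distances among 6 points:

d((-14, 15), (-14, 3)) = 12.0
d((-14, 15), (14, 14)) = 28.0179
d((-14, 15), (4, 13)) = 18.1108
d((-14, 15), (-5, -7)) = 23.7697
d((-14, 15), (-20, -1)) = 17.088
d((-14, 3), (14, 14)) = 30.0832
d((-14, 3), (4, 13)) = 20.5913
d((-14, 3), (-5, -7)) = 13.4536
d((-14, 3), (-20, -1)) = 7.2111 <-- minimum
d((14, 14), (4, 13)) = 10.0499
d((14, 14), (-5, -7)) = 28.3196
d((14, 14), (-20, -1)) = 37.1618
d((4, 13), (-5, -7)) = 21.9317
d((4, 13), (-20, -1)) = 27.7849
d((-5, -7), (-20, -1)) = 16.1555

Closest pair: (-14, 3) and (-20, -1) with distance 7.2111

The closest pair is (-14, 3) and (-20, -1) with Euclidean distance 7.2111. For 6 points, brute-force pairwise comparison is shown above. For large n, the divide-and-conquer algorithm (sort by x, recurse on halves, check the dividing strip) achieves O(n log n).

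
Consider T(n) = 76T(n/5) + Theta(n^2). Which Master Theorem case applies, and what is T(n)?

Master Theorem for T(n) = 76T(n/5) + O(n^2):

a = 76, b = 5, c = 2
log_b(a) = log_5(76) = 2.6908

Case 1: c = 2 < log_5(76) = 2.6908
T(n) = O(n^(log_5 76))

For T(n) = 76T(n/5) + O(n^2): log_5(76) = 2.6908. This is Case 1 of the Master Theorem (c < log_b(a), work dominated by leaves), giving O(n^(log_5 76)).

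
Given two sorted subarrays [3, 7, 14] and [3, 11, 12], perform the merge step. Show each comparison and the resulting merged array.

Merging process:

Compare 3 vs 3: take 3 from left. Merged: [3]
Compare 7 vs 3: take 3 from right. Merged: [3, 3]
Compare 7 vs 11: take 7 from left. Merged: [3, 3, 7]
Compare 14 vs 11: take 11 from right. Merged: [3, 3, 7, 11]
Compare 14 vs 12: take 12 from right. Merged: [3, 3, 7, 11, 12]
Append remaining from left: [14]. Merged: [3, 3, 7, 11, 12, 14]

Final merged array: [3, 3, 7, 11, 12, 14]
Total comparisons: 5

The merged array is [3, 3, 7, 11, 12, 14], requiring 5 comparisons. The merge step runs in O(n) time where n is the total number of elements.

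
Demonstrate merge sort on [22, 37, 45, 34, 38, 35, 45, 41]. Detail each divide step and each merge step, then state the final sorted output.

Merge sort trace:

Split: [22, 37, 45, 34, 38, 35, 45, 41] -> [22, 37, 45, 34] and [38, 35, 45, 41]
  Split: [22, 37, 45, 34] -> [22, 37] and [45, 34]
    Split: [22, 37] -> [22] and [37]
    Merge: [22] + [37] -> [22, 37]
    Split: [45, 34] -> [45] and [34]
    Merge: [45] + [34] -> [34, 45]
  Merge: [22, 37] + [34, 45] -> [22, 34, 37, 45]
  Split: [38, 35, 45, 41] -> [38, 35] and [45, 41]
    Split: [38, 35] -> [38] and [35]
    Merge: [38] + [35] -> [35, 38]
    Split: [45, 41] -> [45] and [41]
    Merge: [45] + [41] -> [41, 45]
  Merge: [35, 38] + [41, 45] -> [35, 38, 41, 45]
Merge: [22, 34, 37, 45] + [35, 38, 41, 45] -> [22, 34, 35, 37, 38, 41, 45, 45]

Final sorted array: [22, 34, 35, 37, 38, 41, 45, 45]

The merge sort proceeds by recursively splitting the array and merging sorted halves.
After all merges, the sorted array is [22, 34, 35, 37, 38, 41, 45, 45].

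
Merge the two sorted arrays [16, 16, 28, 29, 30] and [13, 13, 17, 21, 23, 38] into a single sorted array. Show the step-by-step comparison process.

Merging process:

Compare 16 vs 13: take 13 from right. Merged: [13]
Compare 16 vs 13: take 13 from right. Merged: [13, 13]
Compare 16 vs 17: take 16 from left. Merged: [13, 13, 16]
Compare 16 vs 17: take 16 from left. Merged: [13, 13, 16, 16]
Compare 28 vs 17: take 17 from right. Merged: [13, 13, 16, 16, 17]
Compare 28 vs 21: take 21 from right. Merged: [13, 13, 16, 16, 17, 21]
Compare 28 vs 23: take 23 from right. Merged: [13, 13, 16, 16, 17, 21, 23]
Compare 28 vs 38: take 28 from left. Merged: [13, 13, 16, 16, 17, 21, 23, 28]
Compare 29 vs 38: take 29 from left. Merged: [13, 13, 16, 16, 17, 21, 23, 28, 29]
Compare 30 vs 38: take 30 from left. Merged: [13, 13, 16, 16, 17, 21, 23, 28, 29, 30]
Append remaining from right: [38]. Merged: [13, 13, 16, 16, 17, 21, 23, 28, 29, 30, 38]

Final merged array: [13, 13, 16, 16, 17, 21, 23, 28, 29, 30, 38]
Total comparisons: 10

The merged array is [13, 13, 16, 16, 17, 21, 23, 28, 29, 30, 38], requiring 10 comparisons. The merge step runs in O(n) time where n is the total number of elements.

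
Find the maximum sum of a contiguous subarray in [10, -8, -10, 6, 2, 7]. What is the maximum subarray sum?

Using Kadane's algorithm on [10, -8, -10, 6, 2, 7]:

Scanning through the array:
Position 1 (value -8): max_ending_here = 2, max_so_far = 10
Position 2 (value -10): max_ending_here = -8, max_so_far = 10
Position 3 (value 6): max_ending_here = 6, max_so_far = 10
Position 4 (value 2): max_ending_here = 8, max_so_far = 10
Position 5 (value 7): max_ending_here = 15, max_so_far = 15

Maximum subarray: [6, 2, 7]
Maximum sum: 15

The maximum subarray is [6, 2, 7] with sum 15. This subarray runs from index 3 to index 5.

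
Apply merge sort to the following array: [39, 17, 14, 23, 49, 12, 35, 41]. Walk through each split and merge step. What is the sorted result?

Merge sort trace:

Split: [39, 17, 14, 23, 49, 12, 35, 41] -> [39, 17, 14, 23] and [49, 12, 35, 41]
  Split: [39, 17, 14, 23] -> [39, 17] and [14, 23]
    Split: [39, 17] -> [39] and [17]
    Merge: [39] + [17] -> [17, 39]
    Split: [14, 23] -> [14] and [23]
    Merge: [14] + [23] -> [14, 23]
  Merge: [17, 39] + [14, 23] -> [14, 17, 23, 39]
  Split: [49, 12, 35, 41] -> [49, 12] and [35, 41]
    Split: [49, 12] -> [49] and [12]
    Merge: [49] + [12] -> [12, 49]
    Split: [35, 41] -> [35] and [41]
    Merge: [35] + [41] -> [35, 41]
  Merge: [12, 49] + [35, 41] -> [12, 35, 41, 49]
Merge: [14, 17, 23, 39] + [12, 35, 41, 49] -> [12, 14, 17, 23, 35, 39, 41, 49]

Final sorted array: [12, 14, 17, 23, 35, 39, 41, 49]

The merge sort proceeds by recursively splitting the array and merging sorted halves.
After all merges, the sorted array is [12, 14, 17, 23, 35, 39, 41, 49].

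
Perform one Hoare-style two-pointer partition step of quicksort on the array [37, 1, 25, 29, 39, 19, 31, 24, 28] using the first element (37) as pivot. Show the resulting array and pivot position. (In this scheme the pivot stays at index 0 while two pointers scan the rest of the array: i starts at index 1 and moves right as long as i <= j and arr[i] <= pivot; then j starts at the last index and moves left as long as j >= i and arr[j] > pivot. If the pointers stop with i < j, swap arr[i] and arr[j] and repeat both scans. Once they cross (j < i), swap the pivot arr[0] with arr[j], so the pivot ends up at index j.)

Hoare-style two-pointer partition with pivot = 37:

Initial array: [37, 1, 25, 29, 39, 19, 31, 24, 28]

Pointers start at i = 1, j = 8.
i stops at index 4 (arr[4]=39 > 37), j stops at index 8 (arr[8]=28 <= 37): swap arr[4] and arr[8], array becomes [37, 1, 25, 29, 28, 19, 31, 24, 39]
i ends at 8, j ends at 7: the pointers have crossed (j < i), so scanning stops.

Swap pivot arr[0] with arr[7] to place pivot at position 7: [24, 1, 25, 29, 28, 19, 31, 37, 39]
Pivot position: 7

After partitioning with pivot 37, the array becomes [24, 1, 25, 29, 28, 19, 31, 37, 39]. The pivot is placed at index 7. All elements to the left of the pivot are <= 37, and all elements to the right are > 37.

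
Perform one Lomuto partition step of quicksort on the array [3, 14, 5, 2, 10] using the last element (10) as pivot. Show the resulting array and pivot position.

Lomuto partition with pivot = 10:

Initial array: [3, 14, 5, 2, 10]

arr[0]=3 <= 10: swap with position 0, array becomes [3, 14, 5, 2, 10]
arr[1]=14 > 10: no swap
arr[2]=5 <= 10: swap with position 1, array becomes [3, 5, 14, 2, 10]
arr[3]=2 <= 10: swap with position 2, array becomes [3, 5, 2, 14, 10]

Place pivot at position 3: [3, 5, 2, 10, 14]
Pivot position: 3

After partitioning with pivot 10, the array becomes [3, 5, 2, 10, 14]. The pivot is placed at index 3. All elements to the left of the pivot are <= 10, and all elements to the right are > 10.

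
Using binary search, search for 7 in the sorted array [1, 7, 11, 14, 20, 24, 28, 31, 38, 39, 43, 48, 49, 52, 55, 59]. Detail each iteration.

Binary search for 7 in [1, 7, 11, 14, 20, 24, 28, 31, 38, 39, 43, 48, 49, 52, 55, 59]:

lo=0, hi=15, mid=7, arr[mid]=31 -> 31 > 7, search left half
lo=0, hi=6, mid=3, arr[mid]=14 -> 14 > 7, search left half
lo=0, hi=2, mid=1, arr[mid]=7 -> Found target at index 1!

Binary search finds 7 at index 1 after 3 comparisons. The search repeatedly halves the search space by comparing with the middle element.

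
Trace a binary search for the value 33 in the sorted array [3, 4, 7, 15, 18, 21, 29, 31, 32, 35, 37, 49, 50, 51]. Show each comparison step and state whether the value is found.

Binary search for 33 in [3, 4, 7, 15, 18, 21, 29, 31, 32, 35, 37, 49, 50, 51]:

lo=0, hi=13, mid=6, arr[mid]=29 -> 29 < 33, search right half
lo=7, hi=13, mid=10, arr[mid]=37 -> 37 > 33, search left half
lo=7, hi=9, mid=8, arr[mid]=32 -> 32 < 33, search right half
lo=9, hi=9, mid=9, arr[mid]=35 -> 35 > 33, search left half
lo=9 > hi=8, target 33 not found

Binary search determines that 33 is not in the array after 4 comparisons. The search space was exhausted without finding the target.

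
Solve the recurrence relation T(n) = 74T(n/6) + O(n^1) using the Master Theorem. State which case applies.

Master Theorem for T(n) = 74T(n/6) + O(n^1):

a = 74, b = 6, c = 1
log_b(a) = log_6(74) = 2.4021

Case 1: c = 1 < log_6(74) = 2.4021
T(n) = O(n^(log_6 74))

For T(n) = 74T(n/6) + O(n^1): log_6(74) = 2.4021. This is Case 1 of the Master Theorem (c < log_b(a), work dominated by leaves), giving O(n^(log_6 74)).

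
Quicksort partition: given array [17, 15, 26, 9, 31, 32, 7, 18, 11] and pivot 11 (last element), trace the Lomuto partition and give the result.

Lomuto partition with pivot = 11:

Initial array: [17, 15, 26, 9, 31, 32, 7, 18, 11]

arr[0]=17 > 11: no swap
arr[1]=15 > 11: no swap
arr[2]=26 > 11: no swap
arr[3]=9 <= 11: swap with position 0, array becomes [9, 15, 26, 17, 31, 32, 7, 18, 11]
arr[4]=31 > 11: no swap
arr[5]=32 > 11: no swap
arr[6]=7 <= 11: swap with position 1, array becomes [9, 7, 26, 17, 31, 32, 15, 18, 11]
arr[7]=18 > 11: no swap

Place pivot at position 2: [9, 7, 11, 17, 31, 32, 15, 18, 26]
Pivot position: 2

After partitioning with pivot 11, the array becomes [9, 7, 11, 17, 31, 32, 15, 18, 26]. The pivot is placed at index 2. All elements to the left of the pivot are <= 11, and all elements to the right are > 11.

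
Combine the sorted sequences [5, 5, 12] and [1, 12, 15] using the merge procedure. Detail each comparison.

Merging process:

Compare 5 vs 1: take 1 from right. Merged: [1]
Compare 5 vs 12: take 5 from left. Merged: [1, 5]
Compare 5 vs 12: take 5 from left. Merged: [1, 5, 5]
Compare 12 vs 12: take 12 from left. Merged: [1, 5, 5, 12]
Append remaining from right: [12, 15]. Merged: [1, 5, 5, 12, 12, 15]

Final merged array: [1, 5, 5, 12, 12, 15]
Total comparisons: 4

The merged array is [1, 5, 5, 12, 12, 15], requiring 4 comparisons. The merge step runs in O(n) time where n is the total number of elements.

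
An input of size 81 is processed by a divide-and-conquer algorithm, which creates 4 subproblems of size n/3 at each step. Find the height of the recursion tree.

For divide and conquer with division factor 3:

Problem sizes at each level:
Level 0: 81
Level 1: 27
Level 2: 9
Level 3: 3
Level 4: 1

The root is level 0 and the size-1 base case is level 4 (the tree spans levels 0 through 4, i.e. 5 levels counting the root), so the depth is the number of divisions: log_3(81) = 4

The recursion tree depth is log_3(81) = 4. At each level, the problem size is divided by 3, so it takes 4 divisions to reduce to a base case of size 1. The algorithm makes 4 recursive calls at each level.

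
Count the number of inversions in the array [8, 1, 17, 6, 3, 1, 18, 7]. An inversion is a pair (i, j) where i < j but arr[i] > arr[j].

Finding inversions in [8, 1, 17, 6, 3, 1, 18, 7]:

(0, 1): arr[0]=8 > arr[1]=1
(0, 3): arr[0]=8 > arr[3]=6
(0, 4): arr[0]=8 > arr[4]=3
(0, 5): arr[0]=8 > arr[5]=1
(0, 7): arr[0]=8 > arr[7]=7
(2, 3): arr[2]=17 > arr[3]=6
(2, 4): arr[2]=17 > arr[4]=3
(2, 5): arr[2]=17 > arr[5]=1
(2, 7): arr[2]=17 > arr[7]=7
(3, 4): arr[3]=6 > arr[4]=3
(3, 5): arr[3]=6 > arr[5]=1
(4, 5): arr[4]=3 > arr[5]=1
(6, 7): arr[6]=18 > arr[7]=7

Total inversions: 13

The array has 13 inversion(s): (0,1), (0,3), (0,4), (0,5), (0,7), (2,3), (2,4), (2,5), (2,7), (3,4), (3,5), (4,5), (6,7). Each pair (i,j) satisfies i < j and arr[i] > arr[j].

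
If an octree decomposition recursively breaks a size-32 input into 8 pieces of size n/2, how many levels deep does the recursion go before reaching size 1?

For divide and conquer with division factor 2:

Problem sizes at each level:
Level 0: 32
Level 1: 16
Level 2: 8
Level 3: 4
Level 4: 2
Level 5: 1

The root is level 0 and the size-1 base case is level 5 (the tree spans levels 0 through 5, i.e. 6 levels counting the root), so the depth is the number of divisions: log_2(32) = 5

The recursion tree depth is log_2(32) = 5. At each level, the problem size is divided by 2, so it takes 5 divisions to reduce to a base case of size 1. The algorithm makes 8 recursive calls at each level.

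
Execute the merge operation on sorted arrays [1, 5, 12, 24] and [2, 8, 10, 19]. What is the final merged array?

Merging process:

Compare 1 vs 2: take 1 from left. Merged: [1]
Compare 5 vs 2: take 2 from right. Merged: [1, 2]
Compare 5 vs 8: take 5 from left. Merged: [1, 2, 5]
Compare 12 vs 8: take 8 from right. Merged: [1, 2, 5, 8]
Compare 12 vs 10: take 10 from right. Merged: [1, 2, 5, 8, 10]
Compare 12 vs 19: take 12 from left. Merged: [1, 2, 5, 8, 10, 12]
Compare 24 vs 19: take 19 from right. Merged: [1, 2, 5, 8, 10, 12, 19]
Append remaining from left: [24]. Merged: [1, 2, 5, 8, 10, 12, 19, 24]

Final merged array: [1, 2, 5, 8, 10, 12, 19, 24]
Total comparisons: 7

The merged array is [1, 2, 5, 8, 10, 12, 19, 24], requiring 7 comparisons. The merge step runs in O(n) time where n is the total number of elements.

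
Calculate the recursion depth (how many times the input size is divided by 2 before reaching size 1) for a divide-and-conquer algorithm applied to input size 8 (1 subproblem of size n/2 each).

For divide and conquer with division factor 2:

Problem sizes at each level:
Level 0: 8
Level 1: 4
Level 2: 2
Level 3: 1

The root is level 0 and the size-1 base case is level 3 (the tree spans levels 0 through 3, i.e. 4 levels counting the root), so the depth is the number of divisions: log_2(8) = 3

The recursion tree depth is log_2(8) = 3. At each level, the problem size is divided by 2, so it takes 3 divisions to reduce to a base case of size 1. The algorithm makes 1 recursive call at each level.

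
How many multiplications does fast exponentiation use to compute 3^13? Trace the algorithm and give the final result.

Computing 3^13 by squaring (build up from 3^1; each line after the first costs one multiplication):

3^1 = 3
3^2 = (3^1)^2 = 3^2 = 9
3^3 = 3 * 3^2 = 3 * 9 = 27
3^6 = (3^3)^2 = 27^2 = 729
3^12 = (3^6)^2 = 729^2 = 531441
3^13 = 3 * 3^12 = 3 * 531441 = 1594323

Result: 1594323
Multiplications needed: 5 (5 lines after 3^1)

3^13 = 1594323. Using exponentiation by squaring, this requires 5 multiplications. The key idea: if the exponent is even, square the half-power; if odd, multiply by the base once.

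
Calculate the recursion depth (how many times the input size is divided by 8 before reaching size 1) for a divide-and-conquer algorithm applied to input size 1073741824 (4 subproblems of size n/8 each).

For divide and conquer with division factor 8:

Problem sizes at each level:
Level 0: 1073741824
Level 1: 134217728
Level 2: 16777216
Level 3: 2097152
Level 4: 262144
Level 5: 32768
Level 6: 4096
Level 7: 512
Level 8: 64
Level 9: 8
Level 10: 1

The root is level 0 and the size-1 base case is level 10 (the tree spans levels 0 through 10, i.e. 11 levels counting the root), so the depth is the number of divisions: log_8(1073741824) = 10

The recursion tree depth is log_8(1073741824) = 10. At each level, the problem size is divided by 8, so it takes 10 divisions to reduce to a base case of size 1. The algorithm makes 4 recursive calls at each level.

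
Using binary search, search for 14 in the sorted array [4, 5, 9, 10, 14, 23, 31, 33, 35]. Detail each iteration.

Binary search for 14 in [4, 5, 9, 10, 14, 23, 31, 33, 35]:

lo=0, hi=8, mid=4, arr[mid]=14 -> Found target at index 4!

Binary search finds 14 at index 4 after 1 comparisons. The search repeatedly halves the search space by comparing with the middle element.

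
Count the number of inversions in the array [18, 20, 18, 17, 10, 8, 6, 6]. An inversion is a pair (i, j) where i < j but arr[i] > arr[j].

Finding inversions in [18, 20, 18, 17, 10, 8, 6, 6]:

(0, 3): arr[0]=18 > arr[3]=17
(0, 4): arr[0]=18 > arr[4]=10
(0, 5): arr[0]=18 > arr[5]=8
(0, 6): arr[0]=18 > arr[6]=6
(0, 7): arr[0]=18 > arr[7]=6
(1, 2): arr[1]=20 > arr[2]=18
(1, 3): arr[1]=20 > arr[3]=17
(1, 4): arr[1]=20 > arr[4]=10
(1, 5): arr[1]=20 > arr[5]=8
(1, 6): arr[1]=20 > arr[6]=6
(1, 7): arr[1]=20 > arr[7]=6
(2, 3): arr[2]=18 > arr[3]=17
(2, 4): arr[2]=18 > arr[4]=10
(2, 5): arr[2]=18 > arr[5]=8
(2, 6): arr[2]=18 > arr[6]=6
(2, 7): arr[2]=18 > arr[7]=6
(3, 4): arr[3]=17 > arr[4]=10
(3, 5): arr[3]=17 > arr[5]=8
(3, 6): arr[3]=17 > arr[6]=6
(3, 7): arr[3]=17 > arr[7]=6
(4, 5): arr[4]=10 > arr[5]=8
(4, 6): arr[4]=10 > arr[6]=6
(4, 7): arr[4]=10 > arr[7]=6
(5, 6): arr[5]=8 > arr[6]=6
(5, 7): arr[5]=8 > arr[7]=6

Total inversions: 25

The array has 25 inversion(s): (0,3), (0,4), (0,5), (0,6), (0,7), (1,2), (1,3), (1,4), (1,5), (1,6), (1,7), (2,3), (2,4), (2,5), (2,6), (2,7), (3,4), (3,5), (3,6), (3,7), (4,5), (4,6), (4,7), (5,6), (5,7). Each pair (i,j) satisfies i < j and arr[i] > arr[j].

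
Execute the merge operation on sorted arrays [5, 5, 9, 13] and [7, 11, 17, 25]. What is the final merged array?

Merging process:

Compare 5 vs 7: take 5 from left. Merged: [5]
Compare 5 vs 7: take 5 from left. Merged: [5, 5]
Compare 9 vs 7: take 7 from right. Merged: [5, 5, 7]
Compare 9 vs 11: take 9 from left. Merged: [5, 5, 7, 9]
Compare 13 vs 11: take 11 from right. Merged: [5, 5, 7, 9, 11]
Compare 13 vs 17: take 13 from left. Merged: [5, 5, 7, 9, 11, 13]
Append remaining from right: [17, 25]. Merged: [5, 5, 7, 9, 11, 13, 17, 25]

Final merged array: [5, 5, 7, 9, 11, 13, 17, 25]
Total comparisons: 6

The merged array is [5, 5, 7, 9, 11, 13, 17, 25], requiring 6 comparisons. The merge step runs in O(n) time where n is the total number of elements.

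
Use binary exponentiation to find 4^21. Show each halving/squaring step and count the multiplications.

Computing 4^21 by squaring (build up from 4^1; each line after the first costs one multiplication):

4^1 = 4
4^2 = (4^1)^2 = 4^2 = 16
4^4 = (4^2)^2 = 16^2 = 256
4^5 = 4 * 4^4 = 4 * 256 = 1024
4^10 = (4^5)^2 = 1024^2 = 1048576
4^20 = (4^10)^2 = 1048576^2 = 1099511627776
4^21 = 4 * 4^20 = 4 * 1099511627776 = 4398046511104

Result: 4398046511104
Multiplications needed: 6 (6 lines after 4^1)

4^21 = 4398046511104. Using exponentiation by squaring, this requires 6 multiplications. The key idea: if the exponent is even, square the half-power; if odd, multiply by the base once.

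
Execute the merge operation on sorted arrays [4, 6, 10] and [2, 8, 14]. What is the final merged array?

Merging process:

Compare 4 vs 2: take 2 from right. Merged: [2]
Compare 4 vs 8: take 4 from left. Merged: [2, 4]
Compare 6 vs 8: take 6 from left. Merged: [2, 4, 6]
Compare 10 vs 8: take 8 from right. Merged: [2, 4, 6, 8]
Compare 10 vs 14: take 10 from left. Merged: [2, 4, 6, 8, 10]
Append remaining from right: [14]. Merged: [2, 4, 6, 8, 10, 14]

Final merged array: [2, 4, 6, 8, 10, 14]
Total comparisons: 5

The merged array is [2, 4, 6, 8, 10, 14], requiring 5 comparisons. The merge step runs in O(n) time where n is the total number of elements.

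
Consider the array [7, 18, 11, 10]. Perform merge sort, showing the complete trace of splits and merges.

Merge sort trace:

Split: [7, 18, 11, 10] -> [7, 18] and [11, 10]
  Split: [7, 18] -> [7] and [18]
  Merge: [7] + [18] -> [7, 18]
  Split: [11, 10] -> [11] and [10]
  Merge: [11] + [10] -> [10, 11]
Merge: [7, 18] + [10, 11] -> [7, 10, 11, 18]

Final sorted array: [7, 10, 11, 18]

The merge sort proceeds by recursively splitting the array and merging sorted halves.
After all merges, the sorted array is [7, 10, 11, 18].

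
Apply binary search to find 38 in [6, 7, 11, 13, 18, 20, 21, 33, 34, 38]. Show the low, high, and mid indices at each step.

Binary search for 38 in [6, 7, 11, 13, 18, 20, 21, 33, 34, 38]:

lo=0, hi=9, mid=4, arr[mid]=18 -> 18 < 38, search right half
lo=5, hi=9, mid=7, arr[mid]=33 -> 33 < 38, search right half
lo=8, hi=9, mid=8, arr[mid]=34 -> 34 < 38, search right half
lo=9, hi=9, mid=9, arr[mid]=38 -> Found target at index 9!

Binary search finds 38 at index 9 after 4 comparisons. The search repeatedly halves the search space by comparing with the middle element.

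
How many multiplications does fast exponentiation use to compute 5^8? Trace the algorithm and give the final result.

Computing 5^8 by squaring (build up from 5^1; each line after the first costs one multiplication):

5^1 = 5
5^2 = (5^1)^2 = 5^2 = 25
5^4 = (5^2)^2 = 25^2 = 625
5^8 = (5^4)^2 = 625^2 = 390625

Result: 390625
Multiplications needed: 3 (3 lines after 5^1)

5^8 = 390625. Using exponentiation by squaring, this requires 3 multiplications. The key idea: if the exponent is even, square the half-power; if odd, multiply by the base once.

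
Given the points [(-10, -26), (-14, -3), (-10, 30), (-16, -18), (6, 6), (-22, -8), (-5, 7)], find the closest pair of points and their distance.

Computing all pairwise distances among 7 points:

d((-10, -26), (-14, -3)) = 23.3452
d((-10, -26), (-10, 30)) = 56.0
d((-10, -26), (-16, -18)) = 10.0
d((-10, -26), (6, 6)) = 35.7771
d((-10, -26), (-22, -8)) = 21.6333
d((-10, -26), (-5, 7)) = 33.3766
d((-14, -3), (-10, 30)) = 33.2415
d((-14, -3), (-16, -18)) = 15.1327
d((-14, -3), (6, 6)) = 21.9317
d((-14, -3), (-22, -8)) = 9.434 <-- minimum
d((-14, -3), (-5, 7)) = 13.4536
d((-10, 30), (-16, -18)) = 48.3735
d((-10, 30), (6, 6)) = 28.8444
d((-10, 30), (-22, -8)) = 39.8497
d((-10, 30), (-5, 7)) = 23.5372
d((-16, -18), (6, 6)) = 32.5576
d((-16, -18), (-22, -8)) = 11.6619
d((-16, -18), (-5, 7)) = 27.313
d((6, 6), (-22, -8)) = 31.305
d((6, 6), (-5, 7)) = 11.0454
d((-22, -8), (-5, 7)) = 22.6716

Closest pair: (-14, -3) and (-22, -8) with distance 9.434

The closest pair is (-14, -3) and (-22, -8) with Euclidean distance 9.434. For 7 points, brute-force pairwise comparison is shown above. For large n, the divide-and-conquer algorithm (sort by x, recurse on halves, check the dividing strip) achieves O(n log n).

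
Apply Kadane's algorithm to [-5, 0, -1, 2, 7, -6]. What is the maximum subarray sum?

Using Kadane's algorithm on [-5, 0, -1, 2, 7, -6]:

Scanning through the array:
Position 1 (value 0): max_ending_here = 0, max_so_far = 0
Position 2 (value -1): max_ending_here = -1, max_so_far = 0
Position 3 (value 2): max_ending_here = 2, max_so_far = 2
Position 4 (value 7): max_ending_here = 9, max_so_far = 9
Position 5 (value -6): max_ending_here = 3, max_so_far = 9

Maximum subarray: [2, 7]
Maximum sum: 9

The maximum subarray is [2, 7] with sum 9. This subarray runs from index 3 to index 4.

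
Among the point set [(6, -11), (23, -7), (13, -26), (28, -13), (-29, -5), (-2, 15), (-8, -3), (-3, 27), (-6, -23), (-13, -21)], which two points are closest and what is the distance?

Computing all pairwise distances among 10 points:

d((6, -11), (23, -7)) = 17.4642
d((6, -11), (13, -26)) = 16.5529
d((6, -11), (28, -13)) = 22.0907
d((6, -11), (-29, -5)) = 35.5106
d((6, -11), (-2, 15)) = 27.2029
d((6, -11), (-8, -3)) = 16.1245
d((6, -11), (-3, 27)) = 39.0512
d((6, -11), (-6, -23)) = 16.9706
d((6, -11), (-13, -21)) = 21.4709
d((23, -7), (13, -26)) = 21.4709
d((23, -7), (28, -13)) = 7.8102
d((23, -7), (-29, -5)) = 52.0384
d((23, -7), (-2, 15)) = 33.3017
d((23, -7), (-8, -3)) = 31.257
d((23, -7), (-3, 27)) = 42.8019
d((23, -7), (-6, -23)) = 33.121
d((23, -7), (-13, -21)) = 38.6264
d((13, -26), (28, -13)) = 19.8494
d((13, -26), (-29, -5)) = 46.9574
d((13, -26), (-2, 15)) = 43.6578
d((13, -26), (-8, -3)) = 31.1448
d((13, -26), (-3, 27)) = 55.3624
d((13, -26), (-6, -23)) = 19.2354
d((13, -26), (-13, -21)) = 26.4764
d((28, -13), (-29, -5)) = 57.5587
d((28, -13), (-2, 15)) = 41.0366
d((28, -13), (-8, -3)) = 37.3631
d((28, -13), (-3, 27)) = 50.6063
d((28, -13), (-6, -23)) = 35.4401
d((28, -13), (-13, -21)) = 41.7732
d((-29, -5), (-2, 15)) = 33.6006
d((-29, -5), (-8, -3)) = 21.095
d((-29, -5), (-3, 27)) = 41.2311
d((-29, -5), (-6, -23)) = 29.2062
d((-29, -5), (-13, -21)) = 22.6274
d((-2, 15), (-8, -3)) = 18.9737
d((-2, 15), (-3, 27)) = 12.0416
d((-2, 15), (-6, -23)) = 38.2099
d((-2, 15), (-13, -21)) = 37.6431
d((-8, -3), (-3, 27)) = 30.4138
d((-8, -3), (-6, -23)) = 20.0998
d((-8, -3), (-13, -21)) = 18.6815
d((-3, 27), (-6, -23)) = 50.0899
d((-3, 27), (-13, -21)) = 49.0306
d((-6, -23), (-13, -21)) = 7.2801 <-- minimum

Closest pair: (-6, -23) and (-13, -21) with distance 7.2801

The closest pair is (-6, -23) and (-13, -21) with Euclidean distance 7.2801. For 10 points, brute-force pairwise comparison is shown above. For large n, the divide-and-conquer algorithm (sort by x, recurse on halves, check the dividing strip) achieves O(n log n).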